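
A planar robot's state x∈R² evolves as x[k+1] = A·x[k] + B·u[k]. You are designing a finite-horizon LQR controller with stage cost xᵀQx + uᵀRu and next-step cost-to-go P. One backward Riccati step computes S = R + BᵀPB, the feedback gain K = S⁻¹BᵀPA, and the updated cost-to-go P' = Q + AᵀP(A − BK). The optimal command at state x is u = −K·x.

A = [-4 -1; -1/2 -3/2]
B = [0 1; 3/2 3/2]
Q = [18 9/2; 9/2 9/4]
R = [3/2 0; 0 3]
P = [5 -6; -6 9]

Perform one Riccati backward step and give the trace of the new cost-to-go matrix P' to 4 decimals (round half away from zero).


BᵀP = [-9.0000 13.5000; -4.0000 7.5000]
S = R + BᵀPB = [3/2 0; 0 3] + [20.2500 11.2500; 11.2500 7.2500] = [21.7500 11.2500; 11.2500 10.2500]
BᵀPA = [29.2500 -11.2500; 12.2500 -7.2500]
K = S⁻¹·BᵀPA = [1.6809 -0.3502; -0.6498 -0.3230]
A−BK = [-3.3502 -0.6770; -2.0467 -0.4903]
AᵀP(A−BK) = [17.0428 1.9494; 1.9494 0.9689]
P' = Q + AᵀP(A−BK) = [35.0428 6.4494; 6.4494 3.2189]
tr(P') = 38.2617

38.2617


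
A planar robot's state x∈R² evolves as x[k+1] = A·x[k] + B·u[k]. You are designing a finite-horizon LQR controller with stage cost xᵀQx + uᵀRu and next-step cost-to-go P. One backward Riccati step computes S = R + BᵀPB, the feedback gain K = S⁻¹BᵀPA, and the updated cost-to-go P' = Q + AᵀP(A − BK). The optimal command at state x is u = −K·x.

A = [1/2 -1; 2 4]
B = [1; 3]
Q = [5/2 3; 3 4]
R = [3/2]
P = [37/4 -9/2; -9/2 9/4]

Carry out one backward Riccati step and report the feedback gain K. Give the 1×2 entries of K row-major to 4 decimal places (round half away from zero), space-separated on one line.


0.5938 3.3125

BᵀP = [-4.2500 2.2500]
S = R + BᵀPB = [3/2] + [2.5000] = [4.0000]
BᵀPA = [2.3750 13.2500]
K = S⁻¹·BᵀPA = [0.5938 3.3125]
A−BK = [-0.0938 -4.3125; 0.2188 -5.9375]
AᵀP(A−BK) = [0.9023 5.5078; 5.5078 37.3594]
P' = Q + AᵀP(A−BK) = [3.4023 8.5078; 8.5078 41.3594]
tr(P') = 44.7617


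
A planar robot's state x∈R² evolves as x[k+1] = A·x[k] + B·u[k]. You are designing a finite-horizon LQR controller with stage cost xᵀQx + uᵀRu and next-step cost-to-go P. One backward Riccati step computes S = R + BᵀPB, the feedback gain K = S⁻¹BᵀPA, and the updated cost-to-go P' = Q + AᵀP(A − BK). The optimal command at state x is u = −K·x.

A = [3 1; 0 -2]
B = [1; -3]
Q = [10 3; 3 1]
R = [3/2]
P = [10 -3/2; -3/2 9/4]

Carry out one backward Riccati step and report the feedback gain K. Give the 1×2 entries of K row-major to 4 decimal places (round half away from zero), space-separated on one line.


1.0675 0.7607

BᵀP = [14.5000 -8.2500]
S = R + BᵀPB = [3/2] + [39.2500] = [40.7500]
BᵀPA = [43.5000 31.0000]
K = S⁻¹·BᵀPA = [1.0675 0.7607]
A−BK = [1.9325 0.2393; 3.2025 0.2822]
AᵀP(A−BK) = [43.5644 5.9080; 5.9080 1.4172]
P' = Q + AᵀP(A−BK) = [53.5644 8.9080; 8.9080 2.4172]
tr(P') = 55.9816


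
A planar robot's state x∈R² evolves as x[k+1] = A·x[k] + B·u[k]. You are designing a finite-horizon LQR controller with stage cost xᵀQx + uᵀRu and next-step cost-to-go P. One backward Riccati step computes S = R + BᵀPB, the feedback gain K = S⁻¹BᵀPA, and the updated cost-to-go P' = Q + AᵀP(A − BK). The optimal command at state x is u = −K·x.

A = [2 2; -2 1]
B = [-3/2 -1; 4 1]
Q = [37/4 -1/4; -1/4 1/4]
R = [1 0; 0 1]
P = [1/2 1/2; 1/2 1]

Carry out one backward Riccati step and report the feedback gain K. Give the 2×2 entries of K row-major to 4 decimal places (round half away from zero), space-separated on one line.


BᵀP = [1.2500 3.2500; 0.0000 0.5000]
S = R + BᵀPB = [1 0; 0 1] + [11.1250 2.0000; 2.0000 0.5000] = [12.1250 2.0000; 2.0000 1.5000]
BᵀPA = [-4.0000 5.7500; -1.0000 0.5000]
K = S⁻¹·BᵀPA = [-0.2819 0.5374; -0.2907 -0.3833]
A−BK = [1.2863 2.4229; -0.5815 -0.7665]
AᵀP(A−BK) = [0.5815 0.7665; 0.7665 2.1013]
P' = Q + AᵀP(A−BK) = [9.8315 0.5165; 0.5165 2.3513]
tr(P') = 12.1828

-0.2819 0.5374 -0.2907 -0.3833


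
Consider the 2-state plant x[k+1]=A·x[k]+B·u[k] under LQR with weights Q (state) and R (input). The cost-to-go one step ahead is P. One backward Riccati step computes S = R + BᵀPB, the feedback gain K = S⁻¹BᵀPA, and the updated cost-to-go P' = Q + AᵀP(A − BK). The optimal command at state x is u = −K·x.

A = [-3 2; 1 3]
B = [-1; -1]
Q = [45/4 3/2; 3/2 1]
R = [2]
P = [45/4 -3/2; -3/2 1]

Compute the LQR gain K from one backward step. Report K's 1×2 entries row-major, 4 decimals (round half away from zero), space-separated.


BᵀP = [-9.7500 0.5000]
S = R + BᵀPB = [2] + [9.2500] = [11.2500]
BᵀPA = [29.7500 -18.0000]
K = S⁻¹·BᵀPA = [2.6444 -1.6000]
A−BK = [-0.3556 0.4000; 3.6444 1.4000]
AᵀP(A−BK) = [32.5778 -6.4000; -6.4000 7.2000]
P' = Q + AᵀP(A−BK) = [43.8278 -4.9000; -4.9000 8.2000]
tr(P') = 52.0278

2.6444 -1.6000


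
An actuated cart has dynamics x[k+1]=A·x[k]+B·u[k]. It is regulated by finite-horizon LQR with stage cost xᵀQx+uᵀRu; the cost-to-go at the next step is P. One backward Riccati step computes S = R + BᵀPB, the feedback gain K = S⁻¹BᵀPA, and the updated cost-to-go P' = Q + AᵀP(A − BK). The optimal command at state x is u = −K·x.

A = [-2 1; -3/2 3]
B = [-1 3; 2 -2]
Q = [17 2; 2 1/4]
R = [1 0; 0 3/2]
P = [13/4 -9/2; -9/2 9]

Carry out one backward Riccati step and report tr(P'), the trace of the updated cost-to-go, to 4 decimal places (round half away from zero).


24.6094

BᵀP = [-12.2500 22.5000; 18.7500 -31.5000]
S = R + BᵀPB = [1 0; 0 3/2] + [57.2500 -81.7500; -81.7500 119.2500] = [58.2500 -81.7500; -81.7500 120.7500]
BᵀPA = [-9.2500 55.2500; 9.7500 -75.7500]
K = S⁻¹·BᵀPA = [-0.9123 1.3658; -0.5369 0.2973]
A−BK = [-1.3016 1.4738; -0.7492 0.8631]
AᵀP(A−BK) = [3.0460 -3.5155; -3.5155 4.3134]
P' = Q + AᵀP(A−BK) = [20.0460 -1.5155; -1.5155 4.5634]
tr(P') = 24.6094


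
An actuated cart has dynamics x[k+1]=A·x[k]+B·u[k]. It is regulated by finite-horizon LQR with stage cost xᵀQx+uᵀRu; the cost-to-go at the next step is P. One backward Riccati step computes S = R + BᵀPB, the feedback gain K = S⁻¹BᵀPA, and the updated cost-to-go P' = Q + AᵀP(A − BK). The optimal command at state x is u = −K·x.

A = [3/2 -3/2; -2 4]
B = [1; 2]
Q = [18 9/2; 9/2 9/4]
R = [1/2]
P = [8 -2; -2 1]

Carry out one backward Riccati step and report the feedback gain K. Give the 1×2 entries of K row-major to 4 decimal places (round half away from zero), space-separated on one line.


BᵀP = [4.0000 0.0000]
S = R + BᵀPB = [1/2] + [4.0000] = [4.5000]
BᵀPA = [6.0000 -6.0000]
K = S⁻¹·BᵀPA = [1.3333 -1.3333]
A−BK = [0.1667 -0.1667; -4.6667 6.6667]
AᵀP(A−BK) = [26.0000 -36.0000; -36.0000 50.0000]
P' = Q + AᵀP(A−BK) = [44.0000 -31.5000; -31.5000 52.2500]
tr(P') = 96.2500

1.3333 -1.3333


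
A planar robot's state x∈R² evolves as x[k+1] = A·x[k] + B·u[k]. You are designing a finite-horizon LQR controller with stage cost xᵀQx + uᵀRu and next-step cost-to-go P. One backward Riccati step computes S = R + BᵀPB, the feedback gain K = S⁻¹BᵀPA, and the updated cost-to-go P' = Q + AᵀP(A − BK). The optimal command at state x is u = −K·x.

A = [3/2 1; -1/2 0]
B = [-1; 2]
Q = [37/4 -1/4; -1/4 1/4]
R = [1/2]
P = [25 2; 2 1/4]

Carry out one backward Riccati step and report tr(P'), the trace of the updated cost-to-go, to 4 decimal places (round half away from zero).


BᵀP = [-21.0000 -1.5000]
S = R + BᵀPB = [1/2] + [18.0000] = [18.5000]
BᵀPA = [-30.7500 -21.0000]
K = S⁻¹·BᵀPA = [-1.6622 -1.1351]
A−BK = [-0.1622 -0.1351; 2.8243 2.2703]
AᵀP(A−BK) = [2.2010 1.5946; 1.5946 1.1622]
P' = Q + AᵀP(A−BK) = [11.4510 1.3446; 1.3446 1.4122]
tr(P') = 12.8632

12.8632


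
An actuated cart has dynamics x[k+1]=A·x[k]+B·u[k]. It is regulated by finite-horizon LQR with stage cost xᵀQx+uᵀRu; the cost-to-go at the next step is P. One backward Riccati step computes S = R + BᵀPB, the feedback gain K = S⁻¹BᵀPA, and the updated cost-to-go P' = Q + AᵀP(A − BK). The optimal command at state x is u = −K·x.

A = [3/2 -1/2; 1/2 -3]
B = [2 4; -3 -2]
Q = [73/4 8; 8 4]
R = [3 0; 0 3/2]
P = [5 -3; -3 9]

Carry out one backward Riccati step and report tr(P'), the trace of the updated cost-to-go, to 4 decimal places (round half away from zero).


30.8971

BᵀP = [19.0000 -33.0000; 26.0000 -30.0000]
S = R + BᵀPB = [3 0; 0 3/2] + [137.0000 142.0000; 142.0000 164.0000] = [140.0000 142.0000; 142.0000 165.5000]
BᵀPA = [12.0000 89.5000; 24.0000 77.0000]
K = S⁻¹·BᵀPA = [-0.4731 1.2902; 0.5509 -0.6417]
A−BK = [0.2425 -0.5135; 0.1826 -0.4129]
AᵀP(A−BK) = [1.4551 -3.0808; -3.0808 7.1920]
P' = Q + AᵀP(A−BK) = [19.7051 4.9192; 4.9192 11.1920]
tr(P') = 30.8971


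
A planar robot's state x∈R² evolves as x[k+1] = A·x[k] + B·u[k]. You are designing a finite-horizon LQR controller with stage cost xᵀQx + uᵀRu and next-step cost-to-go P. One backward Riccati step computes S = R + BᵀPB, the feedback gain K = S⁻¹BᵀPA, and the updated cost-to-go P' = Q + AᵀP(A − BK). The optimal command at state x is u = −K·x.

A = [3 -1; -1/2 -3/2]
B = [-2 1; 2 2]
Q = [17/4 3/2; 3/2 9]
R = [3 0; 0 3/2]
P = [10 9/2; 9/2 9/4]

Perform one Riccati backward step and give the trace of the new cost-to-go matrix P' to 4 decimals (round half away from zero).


BᵀP = [-11.0000 -4.5000; 19.0000 9.0000]
S = R + BᵀPB = [3 0; 0 3/2] + [13.0000 -20.0000; -20.0000 37.0000] = [16.0000 -20.0000; -20.0000 38.5000]
BᵀPA = [-30.7500 17.7500; 52.5000 -32.5000]
K = S⁻¹·BᵀPA = [-0.6198 0.1545; 1.0417 -0.7639]
A−BK = [0.7188 0.0729; -1.3438 -0.2813]
AᵀP(A−BK) = [3.3164 -1.4570; -1.4570 0.9935]
P' = Q + AᵀP(A−BK) = [7.5664 0.0430; 0.0430 9.9935]
tr(P') = 17.5599

17.5599


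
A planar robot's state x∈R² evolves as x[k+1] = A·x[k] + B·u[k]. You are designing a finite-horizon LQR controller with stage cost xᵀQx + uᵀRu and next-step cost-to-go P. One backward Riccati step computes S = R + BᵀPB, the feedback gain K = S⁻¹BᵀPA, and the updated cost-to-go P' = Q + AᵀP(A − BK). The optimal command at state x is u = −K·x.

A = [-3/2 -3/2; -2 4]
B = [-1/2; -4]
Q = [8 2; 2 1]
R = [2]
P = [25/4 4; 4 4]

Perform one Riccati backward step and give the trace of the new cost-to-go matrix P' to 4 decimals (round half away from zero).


BᵀP = [-19.1250 -18.0000]
S = R + BᵀPB = [2] + [81.5625] = [83.5625]
BᵀPA = [64.6875 -43.3125]
K = S⁻¹·BᵀPA = [0.7741 -0.5183]
A−BK = [-1.1129 -1.7592; 1.0965 1.9267]
AᵀP(A−BK) = [3.9865 3.5916; 3.5916 7.6126]
P' = Q + AᵀP(A−BK) = [11.9865 5.5916; 5.5916 8.6126]
tr(P') = 20.5991

20.5991


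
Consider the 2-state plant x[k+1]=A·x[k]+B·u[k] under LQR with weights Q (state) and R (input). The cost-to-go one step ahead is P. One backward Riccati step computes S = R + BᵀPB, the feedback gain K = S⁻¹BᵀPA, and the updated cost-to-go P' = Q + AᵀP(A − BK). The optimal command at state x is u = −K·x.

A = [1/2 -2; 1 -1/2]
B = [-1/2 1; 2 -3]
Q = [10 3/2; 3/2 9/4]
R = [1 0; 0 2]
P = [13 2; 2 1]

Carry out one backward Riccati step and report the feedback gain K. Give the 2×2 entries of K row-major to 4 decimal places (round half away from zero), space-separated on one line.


BᵀP = [-2.5000 1.0000; 7.0000 -1.0000]
S = R + BᵀPB = [1 0; 0 2] + [3.2500 -5.5000; -5.5000 10.0000] = [4.2500 -5.5000; -5.5000 12.0000]
BᵀPA = [-0.2500 4.5000; 2.5000 -13.5000]
K = S⁻¹·BᵀPA = [0.5181 -0.9759; 0.4458 -1.5723]
A−BK = [0.3133 -0.9157; 1.3012 -3.2651]
AᵀP(A−BK) = [5.2651 -14.3133; -14.3133 39.4157]
P' = Q + AᵀP(A−BK) = [15.2651 -12.8133; -12.8133 41.6657]
tr(P') = 56.9307

0.5181 -0.9759 0.4458 -1.5723


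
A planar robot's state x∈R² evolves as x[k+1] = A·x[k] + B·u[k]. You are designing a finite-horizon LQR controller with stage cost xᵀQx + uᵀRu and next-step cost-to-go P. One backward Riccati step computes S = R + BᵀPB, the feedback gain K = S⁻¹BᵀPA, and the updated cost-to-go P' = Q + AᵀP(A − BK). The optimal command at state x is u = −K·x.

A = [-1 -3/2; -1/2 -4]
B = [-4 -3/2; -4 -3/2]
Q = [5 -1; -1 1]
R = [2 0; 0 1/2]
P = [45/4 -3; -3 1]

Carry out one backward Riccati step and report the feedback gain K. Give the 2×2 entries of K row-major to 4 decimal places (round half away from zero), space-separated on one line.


BᵀP = [-33.0000 8.0000; -12.3750 3.0000]
S = R + BᵀPB = [2 0; 0 1/2] + [100.0000 37.5000; 37.5000 14.0625] = [102.0000 37.5000; 37.5000 14.5625]
BᵀPA = [29.0000 17.5000; 10.8750 6.5625]
K = S⁻¹·BᵀPA = [0.1833 0.1106; 0.2749 0.1659]
A−BK = [0.1453 -0.8088; 0.6453 -3.3088]
AᵀP(A−BK) = [0.1963 -0.3859; -0.3859 2.2887]
P' = Q + AᵀP(A−BK) = [5.1963 -1.3859; -1.3859 3.2887]
tr(P') = 8.4850

0.1833 0.1106 0.2749 0.1659


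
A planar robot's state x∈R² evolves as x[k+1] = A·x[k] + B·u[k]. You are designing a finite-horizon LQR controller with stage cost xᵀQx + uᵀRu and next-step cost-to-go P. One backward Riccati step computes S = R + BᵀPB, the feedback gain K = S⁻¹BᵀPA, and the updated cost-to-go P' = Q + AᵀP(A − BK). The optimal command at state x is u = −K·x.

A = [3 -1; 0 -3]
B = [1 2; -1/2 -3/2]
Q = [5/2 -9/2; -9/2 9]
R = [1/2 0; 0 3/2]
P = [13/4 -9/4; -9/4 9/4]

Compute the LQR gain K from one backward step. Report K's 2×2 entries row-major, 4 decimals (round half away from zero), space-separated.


0.9451 0.0072 0.5012 0.4129

BᵀP = [4.3750 -3.3750; 9.8750 -7.8750]
S = R + BᵀPB = [1/2 0; 0 3/2] + [6.0625 13.8125; 13.8125 31.5625] = [6.5625 13.8125; 13.8125 33.0625]
BᵀPA = [13.1250 5.7500; 29.6250 13.7500]
K = S⁻¹·BᵀPA = [0.9451 0.0072; 0.5012 0.4129]
A−BK = [1.0525 -1.8329; 1.2243 -2.3771]
AᵀP(A−BK) = [1.9976 -1.8258; -1.8258 4.2816]
P' = Q + AᵀP(A−BK) = [4.4976 -6.3258; -6.3258 13.2816]
tr(P') = 17.7792


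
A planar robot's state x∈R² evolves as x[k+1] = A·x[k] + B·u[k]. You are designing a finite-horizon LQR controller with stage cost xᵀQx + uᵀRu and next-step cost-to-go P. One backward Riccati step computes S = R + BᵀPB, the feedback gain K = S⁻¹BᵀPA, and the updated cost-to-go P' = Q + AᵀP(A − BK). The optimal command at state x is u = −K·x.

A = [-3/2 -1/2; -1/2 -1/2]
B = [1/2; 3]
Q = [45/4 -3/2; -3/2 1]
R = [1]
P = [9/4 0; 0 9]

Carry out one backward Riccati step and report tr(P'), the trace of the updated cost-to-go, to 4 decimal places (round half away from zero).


BᵀP = [1.1250 27.0000]
S = R + BᵀPB = [1] + [81.5625] = [82.5625]
BᵀPA = [-15.1875 -14.0625]
K = S⁻¹·BᵀPA = [-0.1840 -0.1703]
A−BK = [-1.4080 -0.4148; 0.0519 0.0110]
AᵀP(A−BK) = [4.5187 1.3507; 1.3507 0.4173]
P' = Q + AᵀP(A−BK) = [15.7687 -0.1493; -0.1493 1.4173]
tr(P') = 17.1860

17.1860


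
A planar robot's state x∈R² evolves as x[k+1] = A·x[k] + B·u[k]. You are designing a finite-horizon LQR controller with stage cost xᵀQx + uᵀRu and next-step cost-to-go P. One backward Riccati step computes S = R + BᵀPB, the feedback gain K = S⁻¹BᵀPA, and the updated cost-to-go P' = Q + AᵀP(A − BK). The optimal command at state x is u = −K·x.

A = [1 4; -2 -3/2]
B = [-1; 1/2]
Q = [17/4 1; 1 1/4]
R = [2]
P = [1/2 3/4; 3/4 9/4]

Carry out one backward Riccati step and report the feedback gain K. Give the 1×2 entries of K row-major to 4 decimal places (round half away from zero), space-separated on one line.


-0.3784 -0.4595

BᵀP = [-0.1250 0.3750]
S = R + BᵀPB = [2] + [0.3125] = [2.3125]
BᵀPA = [-0.8750 -1.0625]
K = S⁻¹·BᵀPA = [-0.3784 -0.4595]
A−BK = [0.6216 3.5405; -1.8108 -1.2703]
AᵀP(A−BK) = [6.1689 1.2230; 1.2230 3.5743]
P' = Q + AᵀP(A−BK) = [10.4189 2.2230; 2.2230 3.8243]
tr(P') = 14.2432


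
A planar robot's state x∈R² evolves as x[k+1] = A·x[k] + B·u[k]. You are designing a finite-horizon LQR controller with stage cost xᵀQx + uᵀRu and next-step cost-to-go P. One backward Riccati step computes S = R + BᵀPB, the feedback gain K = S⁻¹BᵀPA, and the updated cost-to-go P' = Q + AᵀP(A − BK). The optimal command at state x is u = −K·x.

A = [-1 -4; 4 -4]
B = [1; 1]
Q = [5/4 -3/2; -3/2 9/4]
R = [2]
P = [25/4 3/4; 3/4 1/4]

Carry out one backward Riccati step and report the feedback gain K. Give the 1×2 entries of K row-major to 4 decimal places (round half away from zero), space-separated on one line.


-0.3000 -3.2000

BᵀP = [7.0000 1.0000]
S = R + BᵀPB = [2] + [8.0000] = [10.0000]
BᵀPA = [-3.0000 -32.0000]
K = S⁻¹·BᵀPA = [-0.3000 -3.2000]
A−BK = [-0.7000 -0.8000; 4.3000 -0.8000]
AᵀP(A−BK) = [3.3500 2.4000; 2.4000 25.6000]
P' = Q + AᵀP(A−BK) = [4.6000 0.9000; 0.9000 27.8500]
tr(P') = 32.4500


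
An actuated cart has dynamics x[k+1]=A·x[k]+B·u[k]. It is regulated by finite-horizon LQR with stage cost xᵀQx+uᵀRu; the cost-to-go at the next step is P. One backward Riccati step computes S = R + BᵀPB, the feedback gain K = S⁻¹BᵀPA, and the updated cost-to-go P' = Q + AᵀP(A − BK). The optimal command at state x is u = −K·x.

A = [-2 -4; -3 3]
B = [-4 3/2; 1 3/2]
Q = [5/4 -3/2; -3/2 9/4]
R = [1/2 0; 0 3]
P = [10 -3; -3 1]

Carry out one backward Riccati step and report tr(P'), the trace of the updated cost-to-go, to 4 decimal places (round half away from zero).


5.4685

BᵀP = [-43.0000 13.0000; 10.5000 -3.0000]
S = R + BᵀPB = [1/2 0; 0 3] + [185.0000 -45.0000; -45.0000 11.2500] = [185.5000 -45.0000; -45.0000 14.2500]
BᵀPA = [47.0000 211.0000; -12.0000 -51.0000]
K = S⁻¹·BᵀPA = [0.2098 1.1510; -0.1795 0.0558]
A−BK = [-0.8914 0.5203; -2.9406 1.7653]
AᵀP(A−BK) = [0.9842 -0.4275; -0.4275 0.9842]
P' = Q + AᵀP(A−BK) = [2.2342 -1.9275; -1.9275 3.2342]
tr(P') = 5.4685


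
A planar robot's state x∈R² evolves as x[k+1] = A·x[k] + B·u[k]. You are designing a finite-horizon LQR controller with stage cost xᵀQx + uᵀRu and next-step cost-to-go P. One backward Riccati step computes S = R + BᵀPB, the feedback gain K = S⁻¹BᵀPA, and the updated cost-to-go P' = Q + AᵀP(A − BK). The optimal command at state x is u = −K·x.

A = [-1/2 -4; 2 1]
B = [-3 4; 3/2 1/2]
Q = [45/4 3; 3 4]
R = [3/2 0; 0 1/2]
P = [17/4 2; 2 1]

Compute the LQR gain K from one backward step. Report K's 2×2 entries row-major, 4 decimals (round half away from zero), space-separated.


BᵀP = [-9.7500 -4.5000; 18.0000 8.5000]
S = R + BᵀPB = [3/2 0; 0 1/2] + [22.5000 -41.2500; -41.2500 76.2500] = [24.0000 -41.2500; -41.2500 76.7500]
BᵀPA = [-4.1250 34.5000; 8.0000 -63.5000]
K = S⁻¹·BᵀPA = [0.0955 0.2029; 0.1555 -0.7183]
A−BK = [-0.8358 -0.5180; 1.7790 1.0547]
AᵀP(A−BK) = [0.2119 0.0834; 0.0834 0.3872]
P' = Q + AᵀP(A−BK) = [11.4619 3.0834; 3.0834 4.3872]
tr(P') = 15.8491

0.0955 0.2029 0.1555 -0.7183


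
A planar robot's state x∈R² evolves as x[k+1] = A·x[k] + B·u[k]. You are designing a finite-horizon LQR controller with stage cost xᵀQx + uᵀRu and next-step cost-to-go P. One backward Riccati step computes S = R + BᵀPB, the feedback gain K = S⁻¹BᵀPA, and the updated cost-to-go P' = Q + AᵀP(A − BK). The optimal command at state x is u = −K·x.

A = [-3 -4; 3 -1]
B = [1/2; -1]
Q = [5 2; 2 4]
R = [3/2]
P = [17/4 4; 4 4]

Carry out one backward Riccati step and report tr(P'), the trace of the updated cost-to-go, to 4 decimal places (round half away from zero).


BᵀP = [-1.8750 -2.0000]
S = R + BᵀPB = [3/2] + [1.0625] = [2.5625]
BᵀPA = [-0.3750 9.5000]
K = S⁻¹·BᵀPA = [-0.1463 3.7073]
A−BK = [-2.9268 -5.8537; 2.8537 2.7073]
AᵀP(A−BK) = [2.1951 4.3902; 4.3902 68.7805]
P' = Q + AᵀP(A−BK) = [7.1951 6.3902; 6.3902 72.7805]
tr(P') = 79.9756

79.9756


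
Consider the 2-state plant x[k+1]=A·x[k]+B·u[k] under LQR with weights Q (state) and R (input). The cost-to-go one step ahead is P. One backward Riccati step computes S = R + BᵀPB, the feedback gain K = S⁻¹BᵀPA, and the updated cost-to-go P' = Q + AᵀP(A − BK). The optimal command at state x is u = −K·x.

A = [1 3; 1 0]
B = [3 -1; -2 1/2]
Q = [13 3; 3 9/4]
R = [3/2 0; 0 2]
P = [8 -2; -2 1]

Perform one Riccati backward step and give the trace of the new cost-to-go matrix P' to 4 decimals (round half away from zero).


18.6506

BᵀP = [28.0000 -8.0000; -9.0000 2.5000]
S = R + BᵀPB = [3/2 0; 0 2] + [100.0000 -32.0000; -32.0000 10.2500] = [101.5000 -32.0000; -32.0000 12.2500]
BᵀPA = [20.0000 84.0000; -6.5000 -27.0000]
K = S⁻¹·BᵀPA = [0.1687 0.7521; -0.0900 -0.2393]
A−BK = [0.4040 0.5043; 1.3823 1.6239]
AᵀP(A−BK) = [1.0416 1.4017; 1.4017 2.3590]
P' = Q + AᵀP(A−BK) = [14.0416 4.4017; 4.4017 4.6090]
tr(P') = 18.6506


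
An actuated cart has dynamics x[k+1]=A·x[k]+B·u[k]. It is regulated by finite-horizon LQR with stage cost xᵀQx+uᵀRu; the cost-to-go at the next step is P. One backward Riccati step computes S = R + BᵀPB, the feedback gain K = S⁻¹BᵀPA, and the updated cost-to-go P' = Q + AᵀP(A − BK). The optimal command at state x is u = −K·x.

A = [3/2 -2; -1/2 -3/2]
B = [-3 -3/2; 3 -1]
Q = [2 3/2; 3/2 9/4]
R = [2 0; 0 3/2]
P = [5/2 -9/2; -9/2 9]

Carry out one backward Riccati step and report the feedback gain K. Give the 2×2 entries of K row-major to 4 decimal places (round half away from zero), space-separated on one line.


-0.2829 -0.0792 -0.1129 0.4429

BᵀP = [-21.0000 40.5000; 0.7500 -2.2500]
S = R + BᵀPB = [2 0; 0 3/2] + [184.5000 -9.0000; -9.0000 1.1250] = [186.5000 -9.0000; -9.0000 2.6250]
BᵀPA = [-51.7500 -18.7500; 2.2500 1.8750]
K = S⁻¹·BᵀPA = [-0.2829 -0.0792; -0.1129 0.4429]
A−BK = [0.4819 -1.5732; 0.2359 -0.8196]
AᵀP(A−BK) = [0.2375 -0.2182; -0.2182 0.9353]
P' = Q + AᵀP(A−BK) = [2.2375 1.2818; 1.2818 3.1853]
tr(P') = 5.4228


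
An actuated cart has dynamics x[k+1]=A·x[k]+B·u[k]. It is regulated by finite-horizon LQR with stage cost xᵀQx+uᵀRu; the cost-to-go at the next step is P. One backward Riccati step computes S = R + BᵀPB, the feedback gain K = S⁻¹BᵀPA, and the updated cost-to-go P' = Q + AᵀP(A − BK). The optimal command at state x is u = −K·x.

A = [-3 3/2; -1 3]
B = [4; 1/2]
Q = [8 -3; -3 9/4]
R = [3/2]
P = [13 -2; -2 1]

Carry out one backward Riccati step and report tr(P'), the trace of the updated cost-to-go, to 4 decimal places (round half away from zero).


BᵀP = [51.0000 -7.5000]
S = R + BᵀPB = [3/2] + [200.2500] = [201.7500]
BᵀPA = [-145.5000 54.0000]
K = S⁻¹·BᵀPA = [-0.7212 0.2677]
A−BK = [-0.1152 0.4294; -0.6394 2.8662]
AᵀP(A−BK) = [1.0669 -1.5558; -1.5558 5.7965]
P' = Q + AᵀP(A−BK) = [9.0669 -4.5558; -4.5558 8.0465]
tr(P') = 17.1134

17.1134


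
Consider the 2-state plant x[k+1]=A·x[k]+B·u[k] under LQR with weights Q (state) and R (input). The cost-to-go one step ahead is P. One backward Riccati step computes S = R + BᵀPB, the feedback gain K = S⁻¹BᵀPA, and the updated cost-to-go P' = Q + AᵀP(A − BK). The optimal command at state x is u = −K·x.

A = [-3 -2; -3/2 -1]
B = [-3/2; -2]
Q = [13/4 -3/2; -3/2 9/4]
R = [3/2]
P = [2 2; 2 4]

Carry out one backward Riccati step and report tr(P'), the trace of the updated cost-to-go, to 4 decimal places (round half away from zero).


BᵀP = [-7.0000 -11.0000]
S = R + BᵀPB = [3/2] + [32.5000] = [34.0000]
BᵀPA = [37.5000 25.0000]
K = S⁻¹·BᵀPA = [1.1029 0.7353]
A−BK = [-1.3456 -0.8971; 0.7059 0.4706]
AᵀP(A−BK) = [3.6397 2.4265; 2.4265 1.6176]
P' = Q + AᵀP(A−BK) = [6.8897 0.9265; 0.9265 3.8676]
tr(P') = 10.7574

10.7574


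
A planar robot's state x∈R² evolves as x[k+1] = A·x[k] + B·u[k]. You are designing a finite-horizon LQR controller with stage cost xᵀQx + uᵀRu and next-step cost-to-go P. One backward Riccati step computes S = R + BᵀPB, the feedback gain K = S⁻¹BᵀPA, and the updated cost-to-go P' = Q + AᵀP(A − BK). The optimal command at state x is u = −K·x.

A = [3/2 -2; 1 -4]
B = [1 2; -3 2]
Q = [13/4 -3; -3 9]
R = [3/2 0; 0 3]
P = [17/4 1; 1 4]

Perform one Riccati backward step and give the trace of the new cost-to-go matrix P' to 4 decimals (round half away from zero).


BᵀP = [1.2500 -11.0000; 10.5000 10.0000]
S = R + BᵀPB = [3/2 0; 0 3] + [34.2500 -19.5000; -19.5000 41.0000] = [35.7500 -19.5000; -19.5000 44.0000]
BᵀPA = [-9.1250 41.5000; 25.7500 -61.0000]
K = S⁻¹·BᵀPA = [0.0844 0.5336; 0.6226 -1.1499]
A−BK = [0.1704 -0.2339; 0.0079 -0.0994]
AᵀP(A−BK) = [1.3000 -2.2715; -2.2715 4.7122]
P' = Q + AᵀP(A−BK) = [4.5500 -5.2715; -5.2715 13.7122]
tr(P') = 18.2622

18.2622


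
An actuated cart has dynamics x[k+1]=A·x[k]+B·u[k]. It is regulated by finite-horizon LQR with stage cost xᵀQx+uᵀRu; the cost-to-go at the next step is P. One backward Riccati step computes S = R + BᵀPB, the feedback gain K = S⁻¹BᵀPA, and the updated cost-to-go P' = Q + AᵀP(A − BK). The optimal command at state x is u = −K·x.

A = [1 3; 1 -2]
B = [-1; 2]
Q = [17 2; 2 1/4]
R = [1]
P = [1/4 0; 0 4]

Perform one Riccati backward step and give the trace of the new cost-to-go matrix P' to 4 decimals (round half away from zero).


20.0036

BᵀP = [-0.2500 8.0000]
S = R + BᵀPB = [1] + [16.2500] = [17.2500]
BᵀPA = [7.7500 -16.7500]
K = S⁻¹·BᵀPA = [0.4493 -0.9710]
A−BK = [1.4493 2.0290; 0.1014 -0.0580]
AᵀP(A−BK) = [0.7681 0.2754; 0.2754 1.9855]
P' = Q + AᵀP(A−BK) = [17.7681 2.2754; 2.2754 2.2355]
tr(P') = 20.0036


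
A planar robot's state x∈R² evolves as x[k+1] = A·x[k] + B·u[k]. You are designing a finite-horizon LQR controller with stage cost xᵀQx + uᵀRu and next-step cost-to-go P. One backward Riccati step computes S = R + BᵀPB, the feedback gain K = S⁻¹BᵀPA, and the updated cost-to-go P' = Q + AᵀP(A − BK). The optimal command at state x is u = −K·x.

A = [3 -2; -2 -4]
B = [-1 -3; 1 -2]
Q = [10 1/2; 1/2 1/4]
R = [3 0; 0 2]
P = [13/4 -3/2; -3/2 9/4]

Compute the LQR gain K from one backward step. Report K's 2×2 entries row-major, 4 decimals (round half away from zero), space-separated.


BᵀP = [-4.7500 3.7500; -6.7500 0.0000]
S = R + BᵀPB = [3 0; 0 2] + [8.5000 6.7500; 6.7500 20.2500] = [11.5000 6.7500; 6.7500 22.2500]
BᵀPA = [-21.7500 -5.5000; -20.2500 13.5000]
K = S⁻¹·BᵀPA = [-1.6511 -1.0152; -0.4092 0.9147]
A−BK = [0.1212 -0.2710; -1.1673 -1.1554]
AᵀP(A−BK) = [12.0517 6.9432; 6.9432 7.0681]
P' = Q + AᵀP(A−BK) = [22.0517 7.4432; 7.4432 7.3181]
tr(P') = 29.3698

-1.6511 -1.0152 -0.4092 0.9147


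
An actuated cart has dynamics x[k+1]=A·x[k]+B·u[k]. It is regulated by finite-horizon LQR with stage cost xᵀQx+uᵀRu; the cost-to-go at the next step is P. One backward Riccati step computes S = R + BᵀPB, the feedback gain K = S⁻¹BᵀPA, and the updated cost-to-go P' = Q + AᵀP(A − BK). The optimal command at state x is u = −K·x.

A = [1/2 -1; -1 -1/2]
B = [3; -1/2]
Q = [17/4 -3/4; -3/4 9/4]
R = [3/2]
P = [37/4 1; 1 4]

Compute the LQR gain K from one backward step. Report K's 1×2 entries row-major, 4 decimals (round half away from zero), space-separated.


0.1526 -0.3353

BᵀP = [27.2500 1.0000]
S = R + BᵀPB = [3/2] + [81.2500] = [82.7500]
BᵀPA = [12.6250 -27.7500]
K = S⁻¹·BᵀPA = [0.1526 -0.3353]
A−BK = [0.0423 0.0060; -0.9237 -0.6677]
AᵀP(A−BK) = [3.3863 2.3588; 2.3588 1.9441]
P' = Q + AᵀP(A−BK) = [7.6363 1.6088; 1.6088 4.1941]
tr(P') = 11.8304


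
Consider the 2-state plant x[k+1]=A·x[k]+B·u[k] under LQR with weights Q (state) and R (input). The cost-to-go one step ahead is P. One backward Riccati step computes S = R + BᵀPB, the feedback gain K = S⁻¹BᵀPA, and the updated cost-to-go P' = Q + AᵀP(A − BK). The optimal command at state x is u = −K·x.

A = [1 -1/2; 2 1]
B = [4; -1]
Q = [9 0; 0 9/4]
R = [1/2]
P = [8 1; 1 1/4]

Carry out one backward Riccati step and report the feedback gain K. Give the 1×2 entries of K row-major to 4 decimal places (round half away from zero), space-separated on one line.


BᵀP = [31.0000 3.7500]
S = R + BᵀPB = [1/2] + [120.2500] = [120.7500]
BᵀPA = [38.5000 -11.7500]
K = S⁻¹·BᵀPA = [0.3188 -0.0973]
A−BK = [-0.2754 -0.1108; 2.3188 0.9027]
AᵀP(A−BK) = [0.7246 0.2464; 0.2464 0.1066]
P' = Q + AᵀP(A−BK) = [9.7246 0.2464; 0.2464 2.3566]
tr(P') = 12.0813

0.3188 -0.0973


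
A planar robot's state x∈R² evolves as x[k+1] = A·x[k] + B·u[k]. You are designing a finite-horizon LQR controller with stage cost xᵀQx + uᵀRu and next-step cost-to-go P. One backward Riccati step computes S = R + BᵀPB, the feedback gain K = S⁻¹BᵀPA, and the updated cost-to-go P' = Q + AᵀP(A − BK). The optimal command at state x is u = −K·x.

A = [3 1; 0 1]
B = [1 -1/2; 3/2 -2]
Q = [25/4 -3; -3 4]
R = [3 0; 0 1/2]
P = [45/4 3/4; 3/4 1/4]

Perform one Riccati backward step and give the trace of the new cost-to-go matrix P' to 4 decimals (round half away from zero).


BᵀP = [12.3750 1.1250; -7.1250 -0.8750]
S = R + BᵀPB = [3 0; 0 1/2] + [14.0625 -8.4375; -8.4375 5.3125] = [17.0625 -8.4375; -8.4375 5.8125]
BᵀPA = [37.1250 13.5000; -21.3750 -8.0000]
K = S⁻¹·BᵀPA = [1.2663 0.3920; -1.8392 -0.8074]
A−BK = [0.8141 0.2044; -5.5779 -1.2027]
AᵀP(A−BK) = [14.9246 4.1910; 4.1910 1.2496]
P' = Q + AᵀP(A−BK) = [21.1746 1.1910; 1.1910 5.2496]
tr(P') = 26.4242

26.4242


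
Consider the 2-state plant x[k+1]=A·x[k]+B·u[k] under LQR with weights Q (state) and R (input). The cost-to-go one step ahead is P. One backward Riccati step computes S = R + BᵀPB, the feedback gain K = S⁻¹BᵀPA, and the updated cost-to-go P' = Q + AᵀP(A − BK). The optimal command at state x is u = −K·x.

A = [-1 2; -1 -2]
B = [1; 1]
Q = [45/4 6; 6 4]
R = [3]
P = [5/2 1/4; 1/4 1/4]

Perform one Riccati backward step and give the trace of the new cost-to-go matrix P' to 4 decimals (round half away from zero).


BᵀP = [2.7500 0.5000]
S = R + BᵀPB = [3] + [3.2500] = [6.2500]
BᵀPA = [-3.2500 4.5000]
K = S⁻¹·BᵀPA = [-0.5200 0.7200]
A−BK = [-0.4800 1.2800; -0.4800 -2.7200]
AᵀP(A−BK) = [1.5600 -2.1600; -2.1600 5.7600]
P' = Q + AᵀP(A−BK) = [12.8100 3.8400; 3.8400 9.7600]
tr(P') = 22.5700

22.5700


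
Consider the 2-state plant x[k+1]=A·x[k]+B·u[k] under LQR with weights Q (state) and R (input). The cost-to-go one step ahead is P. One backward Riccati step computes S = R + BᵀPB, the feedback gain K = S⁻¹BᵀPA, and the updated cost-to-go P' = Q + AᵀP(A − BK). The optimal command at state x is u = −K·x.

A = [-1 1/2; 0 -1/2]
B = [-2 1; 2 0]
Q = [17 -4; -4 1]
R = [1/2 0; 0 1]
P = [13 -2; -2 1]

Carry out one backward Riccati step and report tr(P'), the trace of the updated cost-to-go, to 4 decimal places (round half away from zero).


18.3989

BᵀP = [-30.0000 6.0000; 13.0000 -2.0000]
S = R + BᵀPB = [1/2 0; 0 1] + [72.0000 -30.0000; -30.0000 13.0000] = [72.5000 -30.0000; -30.0000 14.0000]
BᵀPA = [30.0000 -18.0000; -13.0000 7.5000]
K = S⁻¹·BᵀPA = [0.2609 -0.2348; -0.3696 0.0326]
A−BK = [-0.1087 -0.0022; -0.5217 -0.0304]
AᵀP(A−BK) = [0.3696 -0.0326; -0.0326 0.0293]
P' = Q + AᵀP(A−BK) = [17.3696 -4.0326; -4.0326 1.0293]
tr(P') = 18.3989


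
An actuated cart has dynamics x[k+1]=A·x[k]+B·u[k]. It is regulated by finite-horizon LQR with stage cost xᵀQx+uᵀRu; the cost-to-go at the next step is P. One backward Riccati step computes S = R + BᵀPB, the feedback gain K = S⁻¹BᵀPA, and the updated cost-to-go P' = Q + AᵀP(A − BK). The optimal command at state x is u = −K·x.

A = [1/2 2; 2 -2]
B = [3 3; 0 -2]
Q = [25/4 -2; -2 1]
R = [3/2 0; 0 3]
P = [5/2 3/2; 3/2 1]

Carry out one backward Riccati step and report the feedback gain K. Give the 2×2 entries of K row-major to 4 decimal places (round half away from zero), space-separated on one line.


BᵀP = [7.5000 4.5000; 4.5000 2.5000]
S = R + BᵀPB = [3/2 0; 0 3] + [22.5000 13.5000; 13.5000 8.5000] = [24.0000 13.5000; 13.5000 11.5000]
BᵀPA = [12.7500 6.0000; 7.2500 4.0000]
K = S⁻¹·BᵀPA = [0.5200 0.1600; 0.0200 0.1600]
A−BK = [-1.1200 1.0400; 2.0400 -1.6800]
AᵀP(A−BK) = [0.8500 -0.2000; -0.2000 0.4000]
P' = Q + AᵀP(A−BK) = [7.1000 -2.2000; -2.2000 1.4000]
tr(P') = 8.5000

0.5200 0.1600 0.0200 0.1600


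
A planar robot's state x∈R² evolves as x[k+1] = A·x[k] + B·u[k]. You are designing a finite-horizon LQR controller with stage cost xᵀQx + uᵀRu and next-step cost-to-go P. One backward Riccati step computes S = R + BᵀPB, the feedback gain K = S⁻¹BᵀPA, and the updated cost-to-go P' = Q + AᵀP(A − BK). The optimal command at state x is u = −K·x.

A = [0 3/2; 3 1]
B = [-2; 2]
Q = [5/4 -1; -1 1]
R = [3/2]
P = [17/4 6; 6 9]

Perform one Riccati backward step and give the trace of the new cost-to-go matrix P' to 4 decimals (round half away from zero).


50.4952

BᵀP = [3.5000 6.0000]
S = R + BᵀPB = [3/2] + [5.0000] = [6.5000]
BᵀPA = [18.0000 11.2500]
K = S⁻¹·BᵀPA = [2.7692 1.7308]
A−BK = [5.5385 4.9615; -2.5385 -2.4615]
AᵀP(A−BK) = [31.1538 22.8462; 22.8462 17.0913]
P' = Q + AᵀP(A−BK) = [32.4038 21.8462; 21.8462 18.0913]
tr(P') = 50.4952


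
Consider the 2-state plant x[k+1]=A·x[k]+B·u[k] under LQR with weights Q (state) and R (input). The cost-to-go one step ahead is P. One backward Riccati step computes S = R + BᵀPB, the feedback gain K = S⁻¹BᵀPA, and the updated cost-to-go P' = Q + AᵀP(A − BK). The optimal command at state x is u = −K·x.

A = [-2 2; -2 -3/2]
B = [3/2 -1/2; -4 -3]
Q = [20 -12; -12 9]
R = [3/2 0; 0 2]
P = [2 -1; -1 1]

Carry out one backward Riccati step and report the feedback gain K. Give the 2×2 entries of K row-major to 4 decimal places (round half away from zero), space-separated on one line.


-0.3208 0.7365 0.6083 -0.2146

BᵀP = [7.0000 -5.5000; 2.0000 -2.5000]
S = R + BᵀPB = [3/2 0; 0 2] + [32.5000 13.0000; 13.0000 6.5000] = [34.0000 13.0000; 13.0000 8.5000]
BᵀPA = [-3.0000 22.2500; 1.0000 7.7500]
K = S⁻¹·BᵀPA = [-0.3208 0.7365; 0.6083 -0.2146]
A−BK = [-1.2146 0.7880; -1.4583 0.8021]
AᵀP(A−BK) = [2.4292 -1.5760; -1.5760 1.5268]
P' = Q + AᵀP(A−BK) = [22.4292 -13.5760; -13.5760 10.5268]
tr(P') = 32.9560


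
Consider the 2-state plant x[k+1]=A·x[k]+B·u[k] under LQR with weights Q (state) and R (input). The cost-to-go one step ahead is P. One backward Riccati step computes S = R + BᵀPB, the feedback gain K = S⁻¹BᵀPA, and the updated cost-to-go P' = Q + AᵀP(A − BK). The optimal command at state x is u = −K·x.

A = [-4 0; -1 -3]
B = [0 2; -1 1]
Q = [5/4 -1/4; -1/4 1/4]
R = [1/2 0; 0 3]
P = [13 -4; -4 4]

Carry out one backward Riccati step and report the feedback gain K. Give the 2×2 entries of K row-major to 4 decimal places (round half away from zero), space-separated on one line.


-1.0141 2.6366 -1.8592 0.0338

BᵀP = [4.0000 -4.0000; 22.0000 -4.0000]
S = R + BᵀPB = [1/2 0; 0 3] + [4.0000 4.0000; 4.0000 40.0000] = [4.5000 4.0000; 4.0000 43.0000]
BᵀPA = [-12.0000 12.0000; -84.0000 12.0000]
K = S⁻¹·BᵀPA = [-1.0141 2.6366; -1.8592 0.0338]
A−BK = [-0.2817 -0.0676; -0.1549 -0.3972]
AᵀP(A−BK) = [11.6620 -1.5211; -1.5211 3.9549]
P' = Q + AᵀP(A−BK) = [12.9120 -1.7711; -1.7711 4.2049]
tr(P') = 17.1169


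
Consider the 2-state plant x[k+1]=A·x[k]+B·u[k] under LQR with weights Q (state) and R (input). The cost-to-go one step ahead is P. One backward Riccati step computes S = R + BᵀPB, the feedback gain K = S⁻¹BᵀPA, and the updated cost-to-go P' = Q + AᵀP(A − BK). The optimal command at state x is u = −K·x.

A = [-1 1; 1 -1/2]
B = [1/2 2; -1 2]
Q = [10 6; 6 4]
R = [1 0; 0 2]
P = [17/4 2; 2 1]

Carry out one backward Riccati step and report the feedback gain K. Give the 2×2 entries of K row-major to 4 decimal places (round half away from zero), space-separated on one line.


BᵀP = [0.1250 0.0000; 12.5000 6.0000]
S = R + BᵀPB = [1 0; 0 2] + [0.0625 0.2500; 0.2500 37.0000] = [1.0625 0.2500; 0.2500 39.0000]
BᵀPA = [-0.1250 0.1250; -6.5000 9.5000]
K = S⁻¹·BᵀPA = [-0.0785 0.0604; -0.1662 0.2432]
A−BK = [-0.6284 0.4834; 1.2538 -0.9260]
AᵀP(A−BK) = [0.1601 -0.1616; -0.1616 0.1820]
P' = Q + AᵀP(A−BK) = [10.1601 5.8384; 5.8384 4.1820]
tr(P') = 14.3421

-0.0785 0.0604 -0.1662 0.2432


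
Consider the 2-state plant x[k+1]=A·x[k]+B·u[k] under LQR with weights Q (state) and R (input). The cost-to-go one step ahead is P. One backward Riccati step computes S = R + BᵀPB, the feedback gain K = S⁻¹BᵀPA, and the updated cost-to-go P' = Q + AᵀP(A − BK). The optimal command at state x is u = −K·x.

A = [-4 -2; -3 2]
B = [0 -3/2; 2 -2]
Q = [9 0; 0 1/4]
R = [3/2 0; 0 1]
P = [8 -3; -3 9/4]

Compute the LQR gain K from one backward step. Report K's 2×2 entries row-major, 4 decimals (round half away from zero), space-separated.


BᵀP = [-6.0000 4.5000; -6.0000 0.0000]
S = R + BᵀPB = [3/2 0; 0 1] + [9.0000 0.0000; 0.0000 9.0000] = [10.5000 0.0000; 0.0000 10.0000]
BᵀPA = [10.5000 21.0000; 24.0000 12.0000]
K = S⁻¹·BᵀPA = [1.0000 2.0000; 2.4000 1.2000]
A−BK = [-0.4000 -0.2000; -0.2000 0.4000]
AᵀP(A−BK) = [8.1500 6.7000; 6.7000 8.6000]
P' = Q + AᵀP(A−BK) = [17.1500 6.7000; 6.7000 8.8500]
tr(P') = 26.0000

1.0000 2.0000 2.4000 1.2000


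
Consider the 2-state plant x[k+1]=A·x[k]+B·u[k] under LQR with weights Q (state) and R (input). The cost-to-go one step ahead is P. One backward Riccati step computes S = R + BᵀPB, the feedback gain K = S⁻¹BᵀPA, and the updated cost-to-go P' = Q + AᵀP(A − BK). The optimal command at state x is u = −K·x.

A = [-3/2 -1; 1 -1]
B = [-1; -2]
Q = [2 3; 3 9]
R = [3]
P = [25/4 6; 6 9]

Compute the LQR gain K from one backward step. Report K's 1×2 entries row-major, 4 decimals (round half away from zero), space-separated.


0.0487 0.6101

BᵀP = [-18.2500 -24.0000]
S = R + BᵀPB = [3] + [66.2500] = [69.2500]
BᵀPA = [3.3750 42.2500]
K = S⁻¹·BᵀPA = [0.0487 0.6101]
A−BK = [-1.4513 -0.3899; 1.0975 0.2202]
AᵀP(A−BK) = [4.8980 1.3159; 1.3159 1.4729]
P' = Q + AᵀP(A−BK) = [6.8980 4.3159; 4.3159 10.4729]
tr(P') = 17.3709


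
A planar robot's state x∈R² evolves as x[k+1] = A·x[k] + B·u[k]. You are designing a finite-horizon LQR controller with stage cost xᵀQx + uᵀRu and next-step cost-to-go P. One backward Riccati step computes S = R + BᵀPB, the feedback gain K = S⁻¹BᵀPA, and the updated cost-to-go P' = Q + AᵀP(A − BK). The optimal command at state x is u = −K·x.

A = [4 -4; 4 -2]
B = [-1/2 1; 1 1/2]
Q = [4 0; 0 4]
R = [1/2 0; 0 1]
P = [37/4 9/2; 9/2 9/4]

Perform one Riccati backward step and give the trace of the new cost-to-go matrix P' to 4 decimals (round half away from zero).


BᵀP = [-0.1250 0.0000; 11.5000 5.6250]
S = R + BᵀPB = [1/2 0; 0 1] + [0.0625 -0.1250; -0.1250 14.3125] = [0.5625 -0.1250; -0.1250 15.3125]
BᵀPA = [-0.5000 0.5000; 68.5000 -57.2500]
K = S⁻¹·BᵀPA = [0.1054 0.0582; 4.4743 -3.7383]
A−BK = [-0.4216 -0.2326; 1.6574 -0.1890]
AᵀP(A−BK) = [21.5611 -17.8973; -17.8973 14.9532]
P' = Q + AᵀP(A−BK) = [25.5611 -17.8973; -17.8973 18.9532]
tr(P') = 44.5143

44.5143


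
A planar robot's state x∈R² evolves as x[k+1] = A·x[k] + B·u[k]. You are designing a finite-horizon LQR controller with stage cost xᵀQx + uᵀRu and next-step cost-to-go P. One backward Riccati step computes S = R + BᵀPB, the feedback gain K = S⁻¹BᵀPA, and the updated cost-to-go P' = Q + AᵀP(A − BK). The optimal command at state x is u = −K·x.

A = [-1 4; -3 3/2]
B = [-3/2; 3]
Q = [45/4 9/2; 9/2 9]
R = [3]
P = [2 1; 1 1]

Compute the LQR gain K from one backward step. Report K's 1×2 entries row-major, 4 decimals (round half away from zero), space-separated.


-0.6000 0.3000

BᵀP = [0.0000 1.5000]
S = R + BᵀPB = [3] + [4.5000] = [7.5000]
BᵀPA = [-4.5000 2.2500]
K = S⁻¹·BᵀPA = [-0.6000 0.3000]
A−BK = [-1.9000 4.4500; -1.2000 0.6000]
AᵀP(A−BK) = [14.3000 -24.6500; -24.6500 45.5750]
P' = Q + AᵀP(A−BK) = [25.5500 -20.1500; -20.1500 54.5750]
tr(P') = 80.1250


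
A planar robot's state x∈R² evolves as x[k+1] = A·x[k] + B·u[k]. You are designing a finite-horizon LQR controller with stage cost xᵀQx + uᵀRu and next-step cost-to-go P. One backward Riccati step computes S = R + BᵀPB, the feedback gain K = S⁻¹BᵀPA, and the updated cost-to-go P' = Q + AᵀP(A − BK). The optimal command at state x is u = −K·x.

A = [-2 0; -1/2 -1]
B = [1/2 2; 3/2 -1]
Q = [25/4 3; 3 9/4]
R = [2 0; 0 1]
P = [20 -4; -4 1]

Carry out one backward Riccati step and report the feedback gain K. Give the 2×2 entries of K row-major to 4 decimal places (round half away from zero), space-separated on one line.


BᵀP = [4.0000 -0.5000; 44.0000 -9.0000]
S = R + BᵀPB = [2 0; 0 1] + [1.2500 8.5000; 8.5000 97.0000] = [3.2500 8.5000; 8.5000 98.0000]
BᵀPA = [-7.7500 0.5000; -83.5000 9.0000]
K = S⁻¹·BᵀPA = [-0.2020 -0.1117; -0.8345 0.1015]
A−BK = [-0.2299 -0.1472; -1.0315 -0.7310]
AᵀP(A−BK) = [1.0020 0.1117; 0.1117 0.1421]
P' = Q + AᵀP(A−BK) = [7.2520 3.1117; 3.1117 2.3921]
tr(P') = 9.6442

-0.2020 -0.1117 -0.8345 0.1015
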